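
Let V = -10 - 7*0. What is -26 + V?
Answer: -36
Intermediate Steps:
V = -10 (V = -10 + 0 = -10)
-26 + V = -26 - 10 = -36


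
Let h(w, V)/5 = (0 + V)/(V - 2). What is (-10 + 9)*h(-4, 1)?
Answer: 5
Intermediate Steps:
h(w, V) = 5*V/(-2 + V) (h(w, V) = 5*((0 + V)/(V - 2)) = 5*(V/(-2 + V)) = 5*V/(-2 + V))
(-10 + 9)*h(-4, 1) = (-10 + 9)*(5*1/(-2 + 1)) = -5/(-1) = -5*(-1) = -1*(-5) = 5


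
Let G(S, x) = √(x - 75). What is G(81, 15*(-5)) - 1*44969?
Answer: -44969 + 5*I*√6 ≈ -44969.0 + 12.247*I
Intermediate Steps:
G(S, x) = √(-75 + x)
G(81, 15*(-5)) - 1*44969 = √(-75 + 15*(-5)) - 1*44969 = √(-75 - 75) - 44969 = √(-150) - 44969 = 5*I*√6 - 44969 = -44969 + 5*I*√6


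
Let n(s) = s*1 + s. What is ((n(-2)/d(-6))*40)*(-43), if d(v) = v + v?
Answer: -1720/3 ≈ -573.33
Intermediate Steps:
d(v) = 2*v
n(s) = 2*s (n(s) = s + s = 2*s)
((n(-2)/d(-6))*40)*(-43) = (((2*(-2))/((2*(-6))))*40)*(-43) = (-4/(-12)*40)*(-43) = (-4*(-1/12)*40)*(-43) = ((⅓)*40)*(-43) = (40/3)*(-43) = -1720/3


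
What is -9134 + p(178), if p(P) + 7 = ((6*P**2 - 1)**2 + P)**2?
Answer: 1306038219605522710228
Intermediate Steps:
p(P) = -7 + (P + (-1 + 6*P**2)**2)**2 (p(P) = -7 + ((6*P**2 - 1)**2 + P)**2 = -7 + ((-1 + 6*P**2)**2 + P)**2 = -7 + (P + (-1 + 6*P**2)**2)**2)
-9134 + p(178) = -9134 + (-7 + (178 + (-1 + 6*178**2)**2)**2) = -9134 + (-7 + (178 + (-1 + 6*31684)**2)**2) = -9134 + (-7 + (178 + (-1 + 190104)**2)**2) = -9134 + (-7 + (178 + 190103**2)**2) = -9134 + (-7 + (178 + 36139150609)**2) = -9134 + (-7 + 36139150787**2) = -9134 + (-7 + 1306038219605522719369) = -9134 + 1306038219605522719362 = 1306038219605522710228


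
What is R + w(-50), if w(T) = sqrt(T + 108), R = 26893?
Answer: 26893 + sqrt(58) ≈ 26901.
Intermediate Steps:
w(T) = sqrt(108 + T)
R + w(-50) = 26893 + sqrt(108 - 50) = 26893 + sqrt(58)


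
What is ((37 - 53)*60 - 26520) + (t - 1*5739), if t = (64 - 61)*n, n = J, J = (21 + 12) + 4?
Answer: -33108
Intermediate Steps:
J = 37 (J = 33 + 4 = 37)
n = 37
t = 111 (t = (64 - 61)*37 = 3*37 = 111)
((37 - 53)*60 - 26520) + (t - 1*5739) = ((37 - 53)*60 - 26520) + (111 - 1*5739) = (-16*60 - 26520) + (111 - 5739) = (-960 - 26520) - 5628 = -27480 - 5628 = -33108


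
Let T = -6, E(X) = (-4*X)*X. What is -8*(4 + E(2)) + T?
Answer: 90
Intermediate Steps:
E(X) = -4*X²
-8*(4 + E(2)) + T = -8*(4 - 4*2²) - 6 = -8*(4 - 4*4) - 6 = -8*(4 - 16) - 6 = -8*(-12) - 6 = 96 - 6 = 90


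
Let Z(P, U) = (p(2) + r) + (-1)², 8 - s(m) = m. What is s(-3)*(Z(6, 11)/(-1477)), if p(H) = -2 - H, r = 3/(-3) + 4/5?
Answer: 176/7385 ≈ 0.023832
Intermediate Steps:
s(m) = 8 - m
r = -⅕ (r = 3*(-⅓) + 4*(⅕) = -1 + ⅘ = -⅕ ≈ -0.20000)
Z(P, U) = -16/5 (Z(P, U) = ((-2 - 1*2) - ⅕) + (-1)² = ((-2 - 2) - ⅕) + 1 = (-4 - ⅕) + 1 = -21/5 + 1 = -16/5)
s(-3)*(Z(6, 11)/(-1477)) = (8 - 1*(-3))*(-16/5/(-1477)) = (8 + 3)*(-16/5*(-1/1477)) = 11*(16/7385) = 176/7385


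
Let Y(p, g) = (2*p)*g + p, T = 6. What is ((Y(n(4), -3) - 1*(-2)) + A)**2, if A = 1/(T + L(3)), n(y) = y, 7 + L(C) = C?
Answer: 1225/4 ≈ 306.25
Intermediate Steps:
L(C) = -7 + C
Y(p, g) = p + 2*g*p (Y(p, g) = 2*g*p + p = p + 2*g*p)
A = 1/2 (A = 1/(6 + (-7 + 3)) = 1/(6 - 4) = 1/2 ≈ 0.50000)
((Y(n(4), -3) - 1*(-2)) + A)**2 = ((4*(1 + 2*(-3)) - 1*(-2)) + 1/2)**2 = ((4*(1 - 6) + 2) + 1/2)**2 = ((4*(-5) + 2) + 1/2)**2 = ((-20 + 2) + 1/2)**2 = (-18 + 1/2)**2 = (-35/2)**2 = 1225/4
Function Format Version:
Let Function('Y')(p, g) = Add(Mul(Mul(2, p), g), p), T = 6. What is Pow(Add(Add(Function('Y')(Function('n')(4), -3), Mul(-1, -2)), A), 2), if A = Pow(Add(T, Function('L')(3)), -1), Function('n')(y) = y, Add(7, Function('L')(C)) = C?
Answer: Rational(1225, 4) ≈ 306.25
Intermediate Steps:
Function('L')(C) = Add(-7, C)
Function('Y')(p, g) = Add(p, Mul(2, g, p)) (Function('Y')(p, g) = Add(Mul(2, g, p), p) = Add(p, Mul(2, g, p)))
A = Rational(1, 2) (A = Pow(Add(6, Add(-7, 3)), -1) = Pow(Add(6, -4), -1) = Pow(2, -1) = Rational(1, 2) ≈ 0.50000)
Pow(Add(Add(Function('Y')(Function('n')(4), -3), Mul(-1, -2)), A), 2) = Pow(Add(Add(Mul(4, Add(1, Mul(2, -3))), Mul(-1, -2)), Rational(1, 2)), 2) = Pow(Add(Add(Mul(4, Add(1, -6)), 2), Rational(1, 2)), 2) = Pow(Add(Add(Mul(4, -5), 2), Rational(1, 2)), 2) = Pow(Add(Add(-20, 2), Rational(1, 2)), 2) = Pow(Add(-18, Rational(1, 2)), 2) = Pow(Rational(-35, 2), 2) = Rational(1225, 4)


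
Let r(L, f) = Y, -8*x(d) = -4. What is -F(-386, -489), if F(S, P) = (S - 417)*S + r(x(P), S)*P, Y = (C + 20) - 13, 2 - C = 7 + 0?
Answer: -308980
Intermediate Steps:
C = -5 (C = 2 - (7 + 0) = 2 - 1*7 = 2 - 7 = -5)
x(d) = ½ (x(d) = -⅛*(-4) = ½)
Y = 2 (Y = (-5 + 20) - 13 = 15 - 13 = 2)
r(L, f) = 2
F(S, P) = 2*P + S*(-417 + S) (F(S, P) = (S - 417)*S + 2*P = (-417 + S)*S + 2*P = S*(-417 + S) + 2*P = 2*P + S*(-417 + S))
-F(-386, -489) = -((-386)² - 417*(-386) + 2*(-489)) = -(148996 + 160962 - 978) = -1*308980 = -308980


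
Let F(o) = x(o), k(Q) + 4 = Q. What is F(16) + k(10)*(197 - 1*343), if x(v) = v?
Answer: -860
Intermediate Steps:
k(Q) = -4 + Q
F(o) = o
F(16) + k(10)*(197 - 1*343) = 16 + (-4 + 10)*(197 - 1*343) = 16 + 6*(197 - 343) = 16 + 6*(-146) = 16 - 876 = -860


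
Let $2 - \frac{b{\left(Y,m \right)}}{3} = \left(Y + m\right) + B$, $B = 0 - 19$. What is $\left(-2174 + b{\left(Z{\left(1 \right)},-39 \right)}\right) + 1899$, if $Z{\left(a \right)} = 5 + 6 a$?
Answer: $-128$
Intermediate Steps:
$B = -19$
$b{\left(Y,m \right)} = 63 - 3 Y - 3 m$ ($b{\left(Y,m \right)} = 6 - 3 \left(\left(Y + m\right) - 19\right) = 6 - 3 \left(-19 + Y + m\right) = 6 - \left(-57 + 3 Y + 3 m\right) = 63 - 3 Y - 3 m$)
$\left(-2174 + b{\left(Z{\left(1 \right)},-39 \right)}\right) + 1899 = \left(-2174 - \left(-180 + 3 \left(5 + 6 \cdot 1\right)\right)\right) + 1899 = \left(-2174 + \left(63 - 3 \left(5 + 6\right) + 117\right)\right) + 1899 = \left(-2174 + \left(63 - 33 + 117\right)\right) + 1899 = \left(-2174 + 147\right) + 1899 = -2027 + 1899 = -128$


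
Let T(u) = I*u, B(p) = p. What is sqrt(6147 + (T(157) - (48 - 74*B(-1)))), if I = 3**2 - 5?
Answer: sqrt(6653) ≈ 81.566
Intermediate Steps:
I = 4 (I = 9 - 5 = 4)
T(u) = 4*u
sqrt(6147 + (T(157) - (48 - 74*B(-1)))) = sqrt(6147 + (4*157 - (48 - 74*(-1)))) = sqrt(6147 + (628 - (48 + 74))) = sqrt(6147 + (628 - 1*122)) = sqrt(6147 + (628 - 122)) = sqrt(6147 + 506) = sqrt(6653)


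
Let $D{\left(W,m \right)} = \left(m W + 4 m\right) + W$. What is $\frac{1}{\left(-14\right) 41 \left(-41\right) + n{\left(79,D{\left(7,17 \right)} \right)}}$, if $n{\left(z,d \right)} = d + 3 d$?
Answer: $\frac{1}{24310} \approx 4.1135 \cdot 10^{-5}$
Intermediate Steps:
$D{\left(W,m \right)} = W + 4 m + W m$ ($D{\left(W,m \right)} = \left(W m + 4 m\right) + W = \left(4 m + W m\right) + W = W + 4 m + W m$)
$n{\left(z,d \right)} = 4 d$
$\frac{1}{\left(-14\right) 41 \left(-41\right) + n{\left(79,D{\left(7,17 \right)} \right)}} = \frac{1}{\left(-14\right) 41 \left(-41\right) + 4 \left(7 + 4 \cdot 17 + 7 \cdot 17\right)} = \frac{1}{\left(-574\right) \left(-41\right) + 4 \left(7 + 68 + 119\right)} = \frac{1}{23534 + 4 \cdot 194} = \frac{1}{23534 + 776} = \frac{1}{24310}$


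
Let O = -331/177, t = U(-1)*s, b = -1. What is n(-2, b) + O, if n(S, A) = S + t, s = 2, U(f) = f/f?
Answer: -331/177 ≈ -1.8701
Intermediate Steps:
U(f) = 1
t = 2 (t = 1*2 = 2)
n(S, A) = 2 + S (n(S, A) = S + 2 = 2 + S)
O = -331/177 (O = -331*1/177 = -331/177 ≈ -1.8701)
n(-2, b) + O = (2 - 2) - 331/177 = 0 - 331/177 = -331/177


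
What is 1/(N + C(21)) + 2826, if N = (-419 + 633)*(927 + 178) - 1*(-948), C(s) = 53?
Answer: 671093047/237471 ≈ 2826.0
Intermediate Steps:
N = 237418 (N = 214*1105 + 948 = 236470 + 948 = 237418)
1/(N + C(21)) + 2826 = 1/(237418 + 53) + 2826 = 1/237471 + 2826 = 671093047/237471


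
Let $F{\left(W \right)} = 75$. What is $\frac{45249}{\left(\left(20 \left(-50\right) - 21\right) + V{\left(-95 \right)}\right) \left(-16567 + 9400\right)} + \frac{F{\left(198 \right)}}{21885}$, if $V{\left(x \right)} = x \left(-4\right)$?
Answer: $\frac{29662842}{2234238191} \approx 0.013276$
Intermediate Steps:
$V{\left(x \right)} = - 4 x$
$\frac{45249}{\left(\left(20 \left(-50\right) - 21\right) + V{\left(-95 \right)}\right) \left(-16567 + 9400\right)} + \frac{F{\left(198 \right)}}{21885} = \frac{45249}{\left(\left(20 \left(-50\right) - 21\right) - -380\right) \left(-16567 + 9400\right)} + \frac{75}{21885} = \frac{45249}{\left(\left(-1000 - 21\right) + 380\right) \left(-7167\right)} + 75 \cdot \frac{1}{21885} = \frac{45249}{\left(-1021 + 380\right) \left(-7167\right)} + \frac{5}{1459} = \frac{45249}{\left(-641\right) \left(-7167\right)} + \frac{5}{1459} = \frac{45249}{4594047} + \frac{5}{1459} = 45249 \cdot \frac{1}{4594047} + \frac{5}{1459} = \frac{15083}{1531349} + \frac{5}{1459} = \frac{29662842}{2234238191}$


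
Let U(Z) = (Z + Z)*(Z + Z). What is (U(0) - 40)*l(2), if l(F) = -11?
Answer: 440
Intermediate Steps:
U(Z) = 4*Z² (U(Z) = (2*Z)*(2*Z) = 4*Z²)
(U(0) - 40)*l(2) = (4*0² - 40)*(-11) = (4*0 - 40)*(-11) = (0 - 40)*(-11) = -40*(-11) = 440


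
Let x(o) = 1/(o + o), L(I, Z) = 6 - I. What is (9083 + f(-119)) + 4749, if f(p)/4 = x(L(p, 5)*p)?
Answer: 205750998/14875 ≈ 13832.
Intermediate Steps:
x(o) = 1/(2*o)
f(p) = 2/(p*(6 - p)) (f(p) = 4*(1/(2*(((6 - p)*p)))) = 4*(1/(2*((p*(6 - p))))) = 4*((1/(p*(6 - p)))/2) = 4*(1/(2*p*(6 - p))) = 2/(p*(6 - p)))
(9083 + f(-119)) + 4749 = (9083 - 2/(-119*(-6 - 119))) + 4749 = (9083 - 2*(-1/119)/(-125)) + 4749 = (9083 - 2*(-1/119)*(-1/125)) + 4749 = (9083 - 2/14875) + 4749 = 135109623/14875 + 4749 = 205750998/14875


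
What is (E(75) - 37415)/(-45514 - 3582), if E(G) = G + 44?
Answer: 4662/6137 ≈ 0.75965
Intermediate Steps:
E(G) = 44 + G
(E(75) - 37415)/(-45514 - 3582) = ((44 + 75) - 37415)/(-45514 - 3582) = (119 - 37415)/(-49096) = -37296*(-1/49096) = 4662/6137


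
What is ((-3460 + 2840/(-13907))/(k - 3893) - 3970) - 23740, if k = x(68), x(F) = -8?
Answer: -1503252824910/54251207 ≈ -27709.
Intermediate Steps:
k = -8
((-3460 + 2840/(-13907))/(k - 3893) - 3970) - 23740 = ((-3460 + 2840/(-13907))/(-8 - 3893) - 3970) - 23740 = ((-3460 + 2840*(-1/13907))/(-3901) - 3970) - 23740 = ((-3460 - 2840/13907)*(-1/3901) - 3970) - 23740 = (-48121060/13907*(-1/3901) - 3970) - 23740 = (48121060/54251207 - 3970) - 23740 = -215329170730/54251207 - 23740 = -1503252824910/54251207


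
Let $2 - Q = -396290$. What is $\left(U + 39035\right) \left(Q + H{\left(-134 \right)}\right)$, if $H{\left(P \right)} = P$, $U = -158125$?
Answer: $-47178456220$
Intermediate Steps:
$Q = 396292$ ($Q = 2 - -396290 = 2 + 396290 = 396292$)
$\left(U + 39035\right) \left(Q + H{\left(-134 \right)}\right) = \left(-158125 + 39035\right) \left(396292 - 134\right) = \left(-119090\right) 396158 = -47178456220$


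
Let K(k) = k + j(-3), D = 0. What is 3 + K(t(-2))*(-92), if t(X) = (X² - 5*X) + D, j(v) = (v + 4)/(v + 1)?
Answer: -1239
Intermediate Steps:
j(v) = (4 + v)/(1 + v)
t(X) = X² - 5*X (t(X) = (X² - 5*X) + 0 = X² - 5*X)
K(k) = -½ + k (K(k) = k + (4 - 3)/(1 - 3) = k + 1/(-2) = k - ½*1 = k - ½ = -½ + k)
3 + K(t(-2))*(-92) = 3 + (-½ - 2*(-5 - 2))*(-92) = 3 + (-½ - 2*(-7))*(-92) = 3 + (-½ + 14)*(-92) = 3 + (27/2)*(-92) = 3 - 1242 = -1239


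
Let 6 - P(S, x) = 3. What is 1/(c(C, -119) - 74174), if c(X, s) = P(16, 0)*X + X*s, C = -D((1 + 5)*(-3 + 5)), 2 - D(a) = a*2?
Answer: -1/76726 ≈ -1.3033e-5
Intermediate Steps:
D(a) = 2 - 2*a (D(a) = 2 - a*2 = 2 - 2*a)
P(S, x) = 3 (P(S, x) = 6 - 1*3 = 6 - 3 = 3)
C = 22 (C = -(2 - 2*(1 + 5)*(-3 + 5)) = -(2 - 12*2) = -(2 - 2*12) = -(2 - 24) = -1*(-22) = 22)
c(X, s) = 3*X + X*s
1/(c(C, -119) - 74174) = 1/(22*(3 - 119) - 74174) = 1/(22*(-116) - 74174) = 1/(-2552 - 74174) = 1/(-76726) = -1/76726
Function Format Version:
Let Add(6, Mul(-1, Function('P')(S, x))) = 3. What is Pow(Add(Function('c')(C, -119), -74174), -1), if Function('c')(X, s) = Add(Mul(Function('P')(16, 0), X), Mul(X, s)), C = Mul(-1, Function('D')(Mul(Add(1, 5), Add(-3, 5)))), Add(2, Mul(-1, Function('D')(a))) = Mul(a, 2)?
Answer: Rational(-1, 76726) ≈ -1.3033e-5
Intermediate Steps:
Function('D')(a) = Add(2, Mul(-2, a)) (Function('D')(a) = Add(2, Mul(-1, Mul(a, 2))) = Add(2, Mul(-1, Mul(2, a))) = Add(2, Mul(-2, a)))
Function('P')(S, x) = 3 (Function('P')(S, x) = Add(6, Mul(-1, 3)) = Add(6, -3) = 3)
C = 22 (C = Mul(-1, Add(2, Mul(-2, Mul(Add(1, 5), Add(-3, 5))))) = Mul(-1, Add(2, Mul(-2, Mul(6, 2)))) = Mul(-1, Add(2, Mul(-2, 12))) = Mul(-1, Add(2, -24)) = Mul(-1, -22) = 22)
Function('c')(X, s) = Add(Mul(3, X), Mul(X, s))
Pow(Add(Function('c')(C, -119), -74174), -1) = Pow(Add(Mul(22, Add(3, -119)), -74174), -1) = Pow(Add(Mul(22, -116), -74174), -1) = Pow(Add(-2552, -74174), -1) = Pow(-76726, -1) = Rational(-1, 76726)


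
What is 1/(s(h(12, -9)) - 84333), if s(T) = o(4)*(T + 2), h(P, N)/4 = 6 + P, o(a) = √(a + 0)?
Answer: -1/84185 ≈ -1.1879e-5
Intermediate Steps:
o(a) = √a
h(P, N) = 24 + 4*P (h(P, N) = 4*(6 + P) = 24 + 4*P)
s(T) = 4 + 2*T (s(T) = √4*(T + 2) = 2*(2 + T) = 4 + 2*T)
1/(s(h(12, -9)) - 84333) = 1/((4 + 2*(24 + 4*12)) - 84333) = 1/((4 + 2*(24 + 48)) - 84333) = 1/((4 + 2*72) - 84333) = 1/((4 + 144) - 84333) = 1/(148 - 84333) = 1/(-84185) = -1/84185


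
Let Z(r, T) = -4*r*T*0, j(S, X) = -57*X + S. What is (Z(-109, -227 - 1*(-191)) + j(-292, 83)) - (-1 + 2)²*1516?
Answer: -6539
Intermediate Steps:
j(S, X) = S - 57*X
Z(r, T) = 0 (Z(r, T) = -4*T*r*0 = 0)
(Z(-109, -227 - 1*(-191)) + j(-292, 83)) - (-1 + 2)²*1516 = (0 + (-292 - 57*83)) - (-1 + 2)²*1516 = (0 + (-292 - 4731)) - 1²*1516 = (0 - 5023) - 1516 = -5023 - 1*1516 = -5023 - 1516 = -6539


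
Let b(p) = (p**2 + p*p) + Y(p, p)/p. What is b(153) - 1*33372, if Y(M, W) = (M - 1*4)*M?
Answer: 13595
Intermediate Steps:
Y(M, W) = M*(-4 + M) (Y(M, W) = (M - 4)*M = (-4 + M)*M = M*(-4 + M))
b(p) = -4 + p + 2*p**2 (b(p) = (p**2 + p*p) + (p*(-4 + p))/p = (p**2 + p**2) + (-4 + p) = 2*p**2 + (-4 + p) = -4 + p + 2*p**2)
b(153) - 1*33372 = (-4 + 153 + 2*153**2) - 1*33372 = (-4 + 153 + 2*23409) - 33372 = (-4 + 153 + 46818) - 33372 = 46967 - 33372 = 13595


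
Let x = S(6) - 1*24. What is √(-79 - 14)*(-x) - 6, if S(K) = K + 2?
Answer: -6 + 16*I*√93 ≈ -6.0 + 154.3*I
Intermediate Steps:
S(K) = 2 + K
x = -16 (x = (2 + 6) - 1*24 = 8 - 24 = -16)
√(-79 - 14)*(-x) - 6 = √(-79 - 14)*(-1*(-16)) - 6 = √(-93)*16 - 6 = (I*√93)*16 - 6 = 16*I*√93 - 6 = -6 + 16*I*√93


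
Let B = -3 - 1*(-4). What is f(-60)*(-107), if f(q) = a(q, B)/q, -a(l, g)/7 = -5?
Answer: 749/12 ≈ 62.417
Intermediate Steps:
B = 1 (B = -3 + 4 = 1)
a(l, g) = 35 (a(l, g) = -7*(-5) = 35)
f(q) = 35/q
f(-60)*(-107) = (35/(-60))*(-107) = (35*(-1/60))*(-107) = -7/12*(-107) = 749/12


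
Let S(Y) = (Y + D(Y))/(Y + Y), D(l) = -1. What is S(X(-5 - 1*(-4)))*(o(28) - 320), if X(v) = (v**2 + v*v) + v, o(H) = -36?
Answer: 0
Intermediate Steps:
X(v) = v + 2*v**2 (X(v) = (v**2 + v**2) + v = 2*v**2 + v = v + 2*v**2)
S(Y) = (-1 + Y)/(2*Y) (S(Y) = (Y - 1)/(Y + Y) = (-1 + Y)/((2*Y)) = (-1 + Y)*(1/(2*Y)) = (-1 + Y)/(2*Y))
S(X(-5 - 1*(-4)))*(o(28) - 320) = ((-1 + (-5 - 1*(-4))*(1 + 2*(-5 - 1*(-4))))/(2*(((-5 - 1*(-4))*(1 + 2*(-5 - 1*(-4)))))))*(-36 - 320) = ((-1 + (-5 + 4)*(1 + 2*(-5 + 4)))/(2*(((-5 + 4)*(1 + 2*(-5 + 4))))))*(-356) = ((-1 - (1 + 2*(-1)))/(2*((-(1 + 2*(-1))))))*(-356) = ((-1 - (1 - 2))/(2*((-(1 - 2)))))*(-356) = ((-1 - 1*(-1))/(2*((-1*(-1)))))*(-356) = ((1/2)*(-1 + 1)/1)*(-356) = ((1/2)*1*0)*(-356) = 0*(-356) = 0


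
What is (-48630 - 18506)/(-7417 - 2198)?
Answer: 67136/9615 ≈ 6.9824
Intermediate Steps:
(-48630 - 18506)/(-7417 - 2198) = -67136/(-9615) = -67136*(-1/9615) = 67136/9615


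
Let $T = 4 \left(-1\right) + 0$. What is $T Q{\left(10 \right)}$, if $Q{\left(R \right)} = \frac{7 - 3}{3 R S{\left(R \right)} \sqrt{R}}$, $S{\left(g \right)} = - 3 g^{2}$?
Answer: $\frac{\sqrt{10}}{5625} \approx 0.00056218$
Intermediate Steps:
$Q{\left(R \right)} = - \frac{4}{9 R^{\frac{7}{2}}}$ ($Q{\left(R \right)} = \frac{7 - 3}{3 R - 3 R^{2} \sqrt{R}} = \frac{7 - 3}{3 R \left(- 3 R^{\frac{5}{2}}\right)} = \frac{4}{\left(-9\right) R^{\frac{7}{2}}} = 4 \left(- \frac{1}{9 R^{\frac{7}{2}}}\right) = - \frac{4}{9 R^{\frac{7}{2}}}$)
$T = -4$ ($T = -4 + 0 = -4$)
$T Q{\left(10 \right)} = - 4 \left(- \frac{4}{9 \cdot 1000 \sqrt{10}}\right) = - 4 \left(- \frac{4 \frac{\sqrt{10}}{10000}}{9}\right) = - 4 \left(- \frac{\sqrt{10}}{22500}\right) = \frac{\sqrt{10}}{5625}$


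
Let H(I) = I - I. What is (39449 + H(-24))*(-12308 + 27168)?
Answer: 586212140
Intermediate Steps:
H(I) = 0
(39449 + H(-24))*(-12308 + 27168) = (39449 + 0)*(-12308 + 27168) = 39449*14860 = 586212140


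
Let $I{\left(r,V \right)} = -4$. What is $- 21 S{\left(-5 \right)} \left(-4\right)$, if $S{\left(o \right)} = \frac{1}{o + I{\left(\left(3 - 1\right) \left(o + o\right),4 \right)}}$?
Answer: $- \frac{28}{3} \approx -9.3333$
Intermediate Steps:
$S{\left(o \right)} = \frac{1}{-4 + o}$ ($S{\left(o \right)} = \frac{1}{o - 4} = \frac{1}{-4 + o}$)
$- 21 S{\left(-5 \right)} \left(-4\right) = - \frac{21}{-4 - 5} \left(-4\right) = - \frac{21}{-9} \left(-4\right) = \left(-21\right) \left(- \frac{1}{9}\right) \left(-4\right) = \frac{7}{3} \left(-4\right) = - \frac{28}{3}$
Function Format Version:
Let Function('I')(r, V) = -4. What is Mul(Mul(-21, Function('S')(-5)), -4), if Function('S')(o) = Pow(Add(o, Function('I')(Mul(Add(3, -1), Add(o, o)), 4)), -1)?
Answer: Rational(-28, 3) ≈ -9.3333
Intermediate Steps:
Function('S')(o) = Pow(Add(-4, o), -1) (Function('S')(o) = Pow(Add(o, -4), -1) = Pow(Add(-4, o), -1))
Mul(Mul(-21, Function('S')(-5)), -4) = Mul(Mul(-21, Pow(Add(-4, -5), -1)), -4) = Mul(Mul(-21, Pow(-9, -1)), -4) = Mul(Mul(-21, Rational(-1, 9)), -4) = Mul(Rational(7, 3), -4) = Rational(-28, 3)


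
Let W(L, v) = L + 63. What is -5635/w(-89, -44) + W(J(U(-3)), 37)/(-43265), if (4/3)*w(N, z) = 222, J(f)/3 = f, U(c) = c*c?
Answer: -97525304/2881449 ≈ -33.846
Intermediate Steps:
U(c) = c²
J(f) = 3*f
w(N, z) = 333/2 (w(N, z) = (¾)*222 = 333/2)
W(L, v) = 63 + L
-5635/w(-89, -44) + W(J(U(-3)), 37)/(-43265) = -5635/333/2 + (63 + 3*(-3)²)/(-43265) = -5635*2/333 + (63 + 3*9)*(-1/43265) = -11270/333 + (63 + 27)*(-1/43265) = -11270/333 + 90*(-1/43265) = -11270/333 - 18/8653 = -97525304/2881449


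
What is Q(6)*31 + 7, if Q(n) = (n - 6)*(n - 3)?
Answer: 7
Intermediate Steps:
Q(n) = (-6 + n)*(-3 + n)
Q(6)*31 + 7 = (18 + 6² - 9*6)*31 + 7 = (18 + 36 - 54)*31 + 7 = 0*31 + 7 = 0 + 7 = 7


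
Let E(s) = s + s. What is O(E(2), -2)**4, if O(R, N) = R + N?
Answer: 16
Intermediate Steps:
E(s) = 2*s
O(R, N) = N + R
O(E(2), -2)**4 = (-2 + 2*2)**4 = (-2 + 4)**4 = 2**4 = 16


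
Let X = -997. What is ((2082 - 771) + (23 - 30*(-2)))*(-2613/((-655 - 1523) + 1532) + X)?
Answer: -26299409/19 ≈ -1.3842e+6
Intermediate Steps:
((2082 - 771) + (23 - 30*(-2)))*(-2613/((-655 - 1523) + 1532) + X) = ((2082 - 771) + (23 - 30*(-2)))*(-2613/((-655 - 1523) + 1532) - 997) = (1311 + (23 + 60))*(-2613/(-2178 + 1532) - 997) = (1311 + 83)*(-2613/(-646) - 997) = 1394*(-2613*(-1/646) - 997) = 1394*(2613/646 - 997) = 1394*(-641449/646) = -26299409/19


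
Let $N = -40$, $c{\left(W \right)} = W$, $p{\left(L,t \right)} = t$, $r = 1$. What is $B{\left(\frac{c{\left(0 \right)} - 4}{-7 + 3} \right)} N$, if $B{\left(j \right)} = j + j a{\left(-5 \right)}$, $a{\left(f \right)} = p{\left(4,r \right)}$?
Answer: $-80$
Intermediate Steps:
$a{\left(f \right)} = 1$
$B{\left(j \right)} = 2 j$ ($B{\left(j \right)} = j + j 1 = j + j = 2 j$)
$B{\left(\frac{c{\left(0 \right)} - 4}{-7 + 3} \right)} N = 2 \frac{0 - 4}{-7 + 3} \left(-40\right) = 2 \left(- \frac{4}{-4}\right) \left(-40\right) = 2 \left(\left(-4\right) \left(- \frac{1}{4}\right)\right) \left(-40\right) = 2 \cdot 1 \left(-40\right) = 2 \left(-40\right) = -80$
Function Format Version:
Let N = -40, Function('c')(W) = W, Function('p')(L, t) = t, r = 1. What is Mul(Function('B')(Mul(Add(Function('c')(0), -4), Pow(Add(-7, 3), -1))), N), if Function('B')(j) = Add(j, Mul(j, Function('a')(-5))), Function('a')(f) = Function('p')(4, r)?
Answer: -80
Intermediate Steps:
Function('a')(f) = 1
Function('B')(j) = Mul(2, j) (Function('B')(j) = Add(j, Mul(j, 1)) = Add(j, j) = Mul(2, j))
Mul(Function('B')(Mul(Add(Function('c')(0), -4), Pow(Add(-7, 3), -1))), N) = Mul(Mul(2, Mul(Add(0, -4), Pow(Add(-7, 3), -1))), -40) = Mul(Mul(2, Mul(-4, Pow(-4, -1))), -40) = Mul(Mul(2, Mul(-4, Rational(-1, 4))), -40) = Mul(Mul(2, 1), -40) = Mul(2, -40) = -80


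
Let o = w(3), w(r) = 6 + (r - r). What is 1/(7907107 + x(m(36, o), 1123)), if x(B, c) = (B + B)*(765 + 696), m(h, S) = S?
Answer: 1/7924639 ≈ 1.2619e-7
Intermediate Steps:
w(r) = 6 (w(r) = 6 + 0 = 6)
o = 6
x(B, c) = 2922*B (x(B, c) = (2*B)*1461 = 2922*B)
1/(7907107 + x(m(36, o), 1123)) = 1/(7907107 + 2922*6) = 1/(7907107 + 17532) = 1/7924639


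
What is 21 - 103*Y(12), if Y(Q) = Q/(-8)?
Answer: 351/2 ≈ 175.50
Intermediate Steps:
Y(Q) = -Q/8 (Y(Q) = Q*(-1/8) = -Q/8)
21 - 103*Y(12) = 21 - (-103)*12/8 = 21 - 103*(-3/2) = 21 + 309/2 = 351/2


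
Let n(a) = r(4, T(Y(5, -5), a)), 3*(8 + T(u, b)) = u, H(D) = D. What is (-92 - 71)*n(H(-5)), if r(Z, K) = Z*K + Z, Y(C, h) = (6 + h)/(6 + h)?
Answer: 13040/3 ≈ 4346.7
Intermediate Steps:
Y(C, h) = 1
T(u, b) = -8 + u/3
r(Z, K) = Z + K*Z (r(Z, K) = K*Z + Z = Z + K*Z)
n(a) = -80/3 (n(a) = 4*(1 + (-8 + (⅓)*1)) = 4*(1 + (-8 + ⅓)) = 4*(1 - 23/3) = 4*(-20/3) = -80/3)
(-92 - 71)*n(H(-5)) = (-92 - 71)*(-80/3) = -163*(-80/3) = 13040/3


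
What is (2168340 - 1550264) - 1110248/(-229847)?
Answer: 142064024620/229847 ≈ 6.1808e+5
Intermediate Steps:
(2168340 - 1550264) - 1110248/(-229847) = 618076 - 1110248*(-1/229847) = 618076 + 1110248/229847 = 142064024620/229847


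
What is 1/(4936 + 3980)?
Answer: 1/8916 ≈ 0.00011216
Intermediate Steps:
1/(4936 + 3980) = 1/8916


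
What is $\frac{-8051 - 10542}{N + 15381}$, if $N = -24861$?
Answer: $\frac{18593}{9480} \approx 1.9613$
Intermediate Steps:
$\frac{-8051 - 10542}{N + 15381} = \frac{-8051 - 10542}{-24861 + 15381} = - \frac{18593}{-9480} = \left(-18593\right) \left(- \frac{1}{9480}\right) = \frac{18593}{9480}$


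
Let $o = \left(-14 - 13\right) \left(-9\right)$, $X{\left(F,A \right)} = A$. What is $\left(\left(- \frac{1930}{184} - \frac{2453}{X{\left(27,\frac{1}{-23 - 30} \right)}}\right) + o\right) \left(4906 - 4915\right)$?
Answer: $- \frac{107839971}{92} \approx -1.1722 \cdot 10^{6}$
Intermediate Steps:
$o = 243$ ($o = \left(-27\right) \left(-9\right) = 243$)
$\left(\left(- \frac{1930}{184} - \frac{2453}{X{\left(27,\frac{1}{-23 - 30} \right)}}\right) + o\right) \left(4906 - 4915\right) = \left(\left(- \frac{1930}{184} - \frac{2453}{\frac{1}{-23 - 30}}\right) + 243\right) \left(4906 - 4915\right) = \left(\left(\left(-1930\right) \frac{1}{184} - \frac{2453}{\frac{1}{-53}}\right) + 243\right) \left(-9\right) = \left(\left(- \frac{965}{92} - \frac{2453}{- \frac{1}{53}}\right) + 243\right) \left(-9\right) = \left(\left(- \frac{965}{92} - -130009\right) + 243\right) \left(-9\right) = \left(\left(- \frac{965}{92} + 130009\right) + 243\right) \left(-9\right) = \left(\frac{11959863}{92} + 243\right) \left(-9\right) = \frac{11982219}{92} \left(-9\right) = - \frac{107839971}{92}$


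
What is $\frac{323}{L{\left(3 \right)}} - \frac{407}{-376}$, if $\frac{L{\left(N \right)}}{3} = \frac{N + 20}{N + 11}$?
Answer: $\frac{1728355}{25944} \approx 66.619$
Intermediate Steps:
$L{\left(N \right)} = \frac{3 \left(20 + N\right)}{11 + N}$ ($L{\left(N \right)} = 3 \frac{N + 20}{N + 11} = 3 \frac{20 + N}{11 + N} = \frac{3 \left(20 + N\right)}{11 + N}$)
$\frac{323}{L{\left(3 \right)}} - \frac{407}{-376} = \frac{323}{3 \frac{1}{11 + 3} \left(20 + 3\right)} - \frac{407}{-376} = \frac{323}{3 \cdot \frac{1}{14} \cdot 23} - - \frac{407}{376} = \frac{323}{3 \cdot \frac{1}{14} \cdot 23} + \frac{407}{376} = \frac{323}{\frac{69}{14}} + \frac{407}{376} = 323 \cdot \frac{14}{69} + \frac{407}{376} = \frac{4522}{69} + \frac{407}{376} = \frac{1728355}{25944}$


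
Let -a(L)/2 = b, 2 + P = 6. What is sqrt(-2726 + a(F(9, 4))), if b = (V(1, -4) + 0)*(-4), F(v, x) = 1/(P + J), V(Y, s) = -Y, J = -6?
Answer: I*sqrt(2734) ≈ 52.288*I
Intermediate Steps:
P = 4 (P = -2 + 6 = 4)
F(v, x) = -1/2 (F(v, x) = 1/(4 - 6) = 1/(-2) = -1/2)
b = 4 (b = (-1*1 + 0)*(-4) = (-1 + 0)*(-4) = -1*(-4) = 4)
a(L) = -8 (a(L) = -2*4 = -8)
sqrt(-2726 + a(F(9, 4))) = sqrt(-2726 - 8) = sqrt(-2734) = I*sqrt(2734)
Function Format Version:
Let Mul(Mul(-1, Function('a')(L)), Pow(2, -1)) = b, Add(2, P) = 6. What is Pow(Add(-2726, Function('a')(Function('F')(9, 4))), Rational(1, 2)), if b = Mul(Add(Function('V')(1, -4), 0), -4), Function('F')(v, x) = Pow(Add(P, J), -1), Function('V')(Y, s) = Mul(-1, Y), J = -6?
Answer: Mul(I, Pow(2734, Rational(1, 2))) ≈ Mul(52.288, I)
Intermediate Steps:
P = 4 (P = Add(-2, 6) = 4)
Function('F')(v, x) = Rational(-1, 2) (Function('F')(v, x) = Pow(Add(4, -6), -1) = Pow(-2, -1) = Rational(-1, 2))
b = 4 (b = Mul(Add(Mul(-1, 1), 0), -4) = Mul(Add(-1, 0), -4) = Mul(-1, -4) = 4)
Function('a')(L) = -8 (Function('a')(L) = Mul(-2, 4) = -8)
Pow(Add(-2726, Function('a')(Function('F')(9, 4))), Rational(1, 2)) = Pow(Add(-2726, -8), Rational(1, 2)) = Pow(-2734, Rational(1, 2)) = Mul(I, Pow(2734, Rational(1, 2)))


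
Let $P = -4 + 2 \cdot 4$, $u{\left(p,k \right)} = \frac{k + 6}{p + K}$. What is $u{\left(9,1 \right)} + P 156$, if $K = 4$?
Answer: $\frac{8119}{13} \approx 624.54$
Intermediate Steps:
$u{\left(p,k \right)} = \frac{6 + k}{4 + p}$ ($u{\left(p,k \right)} = \frac{k + 6}{p + 4} = \frac{6 + k}{4 + p}$)
$P = 4$ ($P = -4 + 8 = 4$)
$u{\left(9,1 \right)} + P 156 = \frac{6 + 1}{4 + 9} + 4 \cdot 156 = \frac{1}{13} \cdot 7 + 624 = \frac{7}{13} + 624 = \frac{8119}{13}$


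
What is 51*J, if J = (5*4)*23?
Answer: 23460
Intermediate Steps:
J = 460 (J = 20*23 = 460)
51*J = 51*460 = 23460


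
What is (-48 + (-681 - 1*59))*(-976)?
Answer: 769088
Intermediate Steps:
(-48 + (-681 - 1*59))*(-976) = (-48 + (-681 - 59))*(-976) = (-48 - 740)*(-976) = -788*(-976) = 769088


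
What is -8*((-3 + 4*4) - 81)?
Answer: 544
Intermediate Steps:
-8*((-3 + 4*4) - 81) = -8*((-3 + 16) - 81) = -8*(13 - 81) = -8*(-68) = -1*(-544) = 544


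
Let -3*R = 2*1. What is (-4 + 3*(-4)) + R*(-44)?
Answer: 40/3 ≈ 13.333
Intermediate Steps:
R = -⅔ (R = -2/3 = -⅓*2 = -⅔ ≈ -0.66667)
(-4 + 3*(-4)) + R*(-44) = (-4 + 3*(-4)) - ⅔*(-44) = (-4 - 12) + 88/3 = -16 + 88/3 = 40/3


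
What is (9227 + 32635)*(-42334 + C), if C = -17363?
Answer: -2499035814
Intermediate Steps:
(9227 + 32635)*(-42334 + C) = (9227 + 32635)*(-42334 - 17363) = 41862*(-59697) = -2499035814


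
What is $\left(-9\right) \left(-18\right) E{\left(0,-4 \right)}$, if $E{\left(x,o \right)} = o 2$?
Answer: $-1296$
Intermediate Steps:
$E{\left(x,o \right)} = 2 o$
$\left(-9\right) \left(-18\right) E{\left(0,-4 \right)} = \left(-9\right) \left(-18\right) 2 \left(-4\right) = 162 \left(-8\right) = -1296$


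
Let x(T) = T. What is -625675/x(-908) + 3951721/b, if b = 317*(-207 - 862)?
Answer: 208436201607/307696684 ≈ 677.41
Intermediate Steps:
b = -338873 (b = 317*(-1069) = -338873)
-625675/x(-908) + 3951721/b = -625675/(-908) + 3951721/(-338873) = -625675*(-1/908) + 3951721*(-1/338873) = 625675/908 - 3951721/338873 = 208436201607/307696684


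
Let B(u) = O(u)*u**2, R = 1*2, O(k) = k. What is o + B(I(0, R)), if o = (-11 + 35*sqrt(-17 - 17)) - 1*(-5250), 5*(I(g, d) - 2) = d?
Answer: 656603/125 + 35*I*sqrt(34) ≈ 5252.8 + 204.08*I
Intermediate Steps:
R = 2
I(g, d) = 2 + d/5
B(u) = u**3 (B(u) = u*u**2 = u**3)
o = 5239 + 35*I*sqrt(34) (o = (-11 + 35*sqrt(-34)) + 5250 = (-11 + 35*(I*sqrt(34))) + 5250 = (-11 + 35*I*sqrt(34)) + 5250 = 5239 + 35*I*sqrt(34) ≈ 5239.0 + 204.08*I)
o + B(I(0, R)) = (5239 + 35*I*sqrt(34)) + (2 + (1/5)*2)**3 = (5239 + 35*I*sqrt(34)) + (2 + 2/5)**3 = (5239 + 35*I*sqrt(34)) + (12/5)**3 = (5239 + 35*I*sqrt(34)) + 1728/125 = 656603/125 + 35*I*sqrt(34)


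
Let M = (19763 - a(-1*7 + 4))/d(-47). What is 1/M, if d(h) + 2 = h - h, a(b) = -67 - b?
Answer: -2/19827 ≈ -0.00010087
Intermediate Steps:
d(h) = -2 (d(h) = -2 + (h - h) = -2 + 0 = -2)
M = -19827/2 (M = (19763 - (-67 - (-1*7 + 4)))/(-2) = (19763 - (-67 - (-7 + 4)))*(-½) = (19763 - (-67 - 1*(-3)))*(-½) = (19763 - (-67 + 3))*(-½) = (19763 - 1*(-64))*(-½) = (19763 + 64)*(-½) = 19827*(-½) = -19827/2 ≈ -9913.5)
1/M = 1/(-19827/2) = -2/19827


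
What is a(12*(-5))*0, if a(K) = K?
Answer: 0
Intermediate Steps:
a(12*(-5))*0 = (12*(-5))*0 = -60*0 = 0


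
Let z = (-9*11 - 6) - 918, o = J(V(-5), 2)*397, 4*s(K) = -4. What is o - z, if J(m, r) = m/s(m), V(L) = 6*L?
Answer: 12933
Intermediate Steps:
s(K) = -1 (s(K) = (¼)*(-4) = -1)
J(m, r) = -m (J(m, r) = m/(-1) = m*(-1) = -m)
o = 11910 (o = -6*(-5)*397 = -1*(-30)*397 = 30*397 = 11910)
z = -1023 (z = (-99 - 6) - 918 = -105 - 918 = -1023)
o - z = 11910 - 1*(-1023) = 11910 + 1023 = 12933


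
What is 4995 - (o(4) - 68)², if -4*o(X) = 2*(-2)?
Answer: 506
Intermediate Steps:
o(X) = 1 (o(X) = -(-2)/2 = -¼*(-4) = 1)
4995 - (o(4) - 68)² = 4995 - (1 - 68)² = 4995 - 1*(-67)² = 4995 - 1*4489 = 4995 - 4489 = 506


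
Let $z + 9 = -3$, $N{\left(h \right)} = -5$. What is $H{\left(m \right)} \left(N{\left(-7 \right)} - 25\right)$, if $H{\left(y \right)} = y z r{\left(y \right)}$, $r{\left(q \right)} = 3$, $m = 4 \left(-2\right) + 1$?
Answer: $-7560$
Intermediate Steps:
$m = -7$ ($m = -8 + 1 = -7$)
$z = -12$ ($z = -9 - 3 = -12$)
$H{\left(y \right)} = - 36 y$ ($H{\left(y \right)} = y \left(-12\right) 3 = - 12 y 3 = - 36 y$)
$H{\left(m \right)} \left(N{\left(-7 \right)} - 25\right) = \left(-36\right) \left(-7\right) \left(-5 - 25\right) = 252 \left(-30\right) = -7560$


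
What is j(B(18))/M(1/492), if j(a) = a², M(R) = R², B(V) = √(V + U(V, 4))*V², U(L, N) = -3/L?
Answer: 453161236608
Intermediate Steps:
B(V) = V²*√(V - 3/V) (B(V) = √(V - 3/V)*V² = V²*√(V - 3/V))
j(B(18))/M(1/492) = (18²*√(18 - 3/18))²/((1/492)²) = (324*√(18 - 3*1/18))²/((1/492)²) = (324*√(18 - ⅙))²/(1/242064) = (324*√(107/6))²*242064 = (324*(√642/6))²*242064 = (54*√642)²*242064 = 1872072*242064 = 453161236608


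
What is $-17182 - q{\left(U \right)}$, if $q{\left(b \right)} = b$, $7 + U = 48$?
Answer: $-17223$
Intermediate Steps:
$U = 41$ ($U = -7 + 48 = 41$)
$-17182 - q{\left(U \right)} = -17182 - 41 = -17223$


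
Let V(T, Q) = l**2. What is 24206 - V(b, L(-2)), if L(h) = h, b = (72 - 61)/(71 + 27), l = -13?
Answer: 24037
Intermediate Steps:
b = 11/98 ≈ 0.11224
V(T, Q) = 169 (V(T, Q) = (-13)**2 = 169)
24206 - V(b, L(-2)) = 24206 - 1*169 = 24206 - 169 = 24037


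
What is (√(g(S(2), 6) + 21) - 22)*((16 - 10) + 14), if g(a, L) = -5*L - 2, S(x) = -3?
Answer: -440 + 20*I*√11 ≈ -440.0 + 66.333*I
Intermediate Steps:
g(a, L) = -2 - 5*L
(√(g(S(2), 6) + 21) - 22)*((16 - 10) + 14) = (√((-2 - 5*6) + 21) - 22)*((16 - 10) + 14) = (√((-2 - 30) + 21) - 22)*(6 + 14) = (√(-32 + 21) - 22)*20 = (√(-11) - 22)*20 = (I*√11 - 22)*20 = (-22 + I*√11)*20 = -440 + 20*I*√11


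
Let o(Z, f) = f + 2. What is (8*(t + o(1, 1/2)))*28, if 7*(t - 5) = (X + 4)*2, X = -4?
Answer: 1680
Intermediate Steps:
t = 5 (t = 5 + ((-4 + 4)*2)/7 = 5 + (0*2)/7 = 5 + (⅐)*0 = 5 + 0 = 5)
o(Z, f) = 2 + f
(8*(t + o(1, 1/2)))*28 = (8*(5 + (2 + 1/2)))*28 = (8*(5 + (2 + ½)))*28 = (8*(5 + 5/2))*28 = (8*(15/2))*28 = 60*28 = 1680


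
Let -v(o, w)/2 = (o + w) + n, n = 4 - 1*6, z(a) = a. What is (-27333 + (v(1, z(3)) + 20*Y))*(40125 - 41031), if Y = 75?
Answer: 23408322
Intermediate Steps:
n = -2 (n = 4 - 6 = -2)
v(o, w) = 4 - 2*o - 2*w (v(o, w) = -2*((o + w) - 2) = -2*(-2 + o + w) = 4 - 2*o - 2*w)
(-27333 + (v(1, z(3)) + 20*Y))*(40125 - 41031) = (-27333 + ((4 - 2*1 - 2*3) + 20*75))*(40125 - 41031) = (-27333 + ((4 - 2 - 6) + 1500))*(-906) = (-27333 + (-4 + 1500))*(-906) = (-27333 + 1496)*(-906) = -25837*(-906) = 23408322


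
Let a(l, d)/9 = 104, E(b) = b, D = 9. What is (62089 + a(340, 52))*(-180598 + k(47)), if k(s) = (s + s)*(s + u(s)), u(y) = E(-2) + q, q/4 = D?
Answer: -10902316600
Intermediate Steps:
q = 36 (q = 4*9 = 36)
a(l, d) = 936 (a(l, d) = 9*104 = 936)
u(y) = 34 (u(y) = -2 + 36 = 34)
k(s) = 2*s*(34 + s) (k(s) = (s + s)*(s + 34) = (2*s)*(34 + s) = 2*s*(34 + s))
(62089 + a(340, 52))*(-180598 + k(47)) = (62089 + 936)*(-180598 + 2*47*(34 + 47)) = 63025*(-180598 + 2*47*81) = 63025*(-180598 + 7614) = 63025*(-172984) = -10902316600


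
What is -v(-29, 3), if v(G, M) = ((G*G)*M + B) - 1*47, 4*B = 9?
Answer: -9913/4 ≈ -2478.3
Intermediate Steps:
B = 9/4 (B = (¼)*9 = 9/4 ≈ 2.2500)
v(G, M) = -179/4 + M*G² (v(G, M) = ((G*G)*M + 9/4) - 1*47 = (G²*M + 9/4) - 47 = (M*G² + 9/4) - 47 = (9/4 + M*G²) - 47 = -179/4 + M*G²)
-v(-29, 3) = -(-179/4 + 3*(-29)²) = -(-179/4 + 3*841) = -(-179/4 + 2523) = -1*9913/4 = -9913/4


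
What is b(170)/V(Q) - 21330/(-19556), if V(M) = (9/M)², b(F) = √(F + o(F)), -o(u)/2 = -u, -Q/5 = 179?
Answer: 10665/9778 + 801025*√510/81 ≈ 2.2333e+5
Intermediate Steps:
Q = -895 (Q = -5*179 = -895)
o(u) = 2*u (o(u) = -(-2)*u = 2*u)
b(F) = √3*√F (b(F) = √(F + 2*F) = √(3*F) = √3*√F)
V(M) = 81/M²
b(170)/V(Q) - 21330/(-19556) = (√3*√170)/((81/(-895)²)) - 21330/(-19556) = √510/((81*(1/801025))) - 21330*(-1/19556) = √510/(81/801025) + 10665/9778 = √510*(801025/81) + 10665/9778 = 801025*√510/81 + 10665/9778 = 10665/9778 + 801025*√510/81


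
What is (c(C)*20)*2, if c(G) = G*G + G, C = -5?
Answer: 800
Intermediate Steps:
c(G) = G + G**2 (c(G) = G**2 + G = G + G**2)
(c(C)*20)*2 = (-5*(1 - 5)*20)*2 = (-5*(-4)*20)*2 = (20*20)*2 = 400*2 = 800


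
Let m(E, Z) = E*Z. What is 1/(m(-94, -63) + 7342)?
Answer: 1/13264 ≈ 7.5392e-5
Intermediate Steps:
1/(m(-94, -63) + 7342) = 1/(-94*(-63) + 7342) = 1/(5922 + 7342) = 1/13264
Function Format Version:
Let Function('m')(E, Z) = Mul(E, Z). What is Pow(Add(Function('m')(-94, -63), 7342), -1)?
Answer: Rational(1, 13264) ≈ 7.5392e-5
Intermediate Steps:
Pow(Add(Function('m')(-94, -63), 7342), -1) = Pow(Add(Mul(-94, -63), 7342), -1) = Pow(Add(5922, 7342), -1) = Pow(13264, -1) = Rational(1, 13264)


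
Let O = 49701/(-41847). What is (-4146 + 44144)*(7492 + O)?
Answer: 4179364661318/13949 ≈ 2.9962e+8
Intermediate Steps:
O = -16567/13949 (O = 49701*(-1/41847) = -16567/13949 ≈ -1.1877)
(-4146 + 44144)*(7492 + O) = (-4146 + 44144)*(7492 - 16567/13949) = 39998*(104489341/13949) = 4179364661318/13949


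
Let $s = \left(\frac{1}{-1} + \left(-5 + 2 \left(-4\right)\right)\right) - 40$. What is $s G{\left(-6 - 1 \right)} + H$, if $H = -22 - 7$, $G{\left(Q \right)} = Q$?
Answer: $349$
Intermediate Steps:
$H = -29$
$s = -54$ ($s = \left(-1 - 13\right) - 40 = -14 - 40 = -54$)
$s G{\left(-6 - 1 \right)} + H = - 54 \left(-6 - 1\right) - 29 = \left(-54\right) \left(-7\right) - 29 = 378 - 29 = 349$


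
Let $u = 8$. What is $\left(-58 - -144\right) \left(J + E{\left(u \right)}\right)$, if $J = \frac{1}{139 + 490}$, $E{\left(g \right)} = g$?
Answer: $\frac{432838}{629} \approx 688.14$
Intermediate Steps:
$J = \frac{1}{629} \approx 0.0015898$
$\left(-58 - -144\right) \left(J + E{\left(u \right)}\right) = \left(-58 - -144\right) \left(\frac{1}{629} + 8\right) = \left(-58 + 144\right) \frac{5033}{629} = 86 \cdot \frac{5033}{629} = \frac{432838}{629}$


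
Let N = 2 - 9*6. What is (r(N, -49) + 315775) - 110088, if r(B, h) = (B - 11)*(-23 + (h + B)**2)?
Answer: -435527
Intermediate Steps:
N = -52 (N = 2 - 54 = -52)
r(B, h) = (-23 + (B + h)**2)*(-11 + B) (r(B, h) = (-11 + B)*(-23 + (B + h)**2) = (-23 + (B + h)**2)*(-11 + B))
(r(N, -49) + 315775) - 110088 = ((253 - 23*(-52) - 11*(-52 - 49)**2 - 52*(-52 - 49)**2) + 315775) - 110088 = ((253 + 1196 - 11*(-101)**2 - 52*(-101)**2) + 315775) - 110088 = ((253 + 1196 - 11*10201 - 52*10201) + 315775) - 110088 = ((253 + 1196 - 112211 - 530452) + 315775) - 110088 = (-641214 + 315775) - 110088 = -325439 - 110088 = -435527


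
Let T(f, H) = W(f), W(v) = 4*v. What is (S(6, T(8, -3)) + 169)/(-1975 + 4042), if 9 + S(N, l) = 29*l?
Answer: 1088/2067 ≈ 0.52637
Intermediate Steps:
T(f, H) = 4*f
S(N, l) = -9 + 29*l
(S(6, T(8, -3)) + 169)/(-1975 + 4042) = ((-9 + 29*(4*8)) + 169)/(-1975 + 4042) = ((-9 + 29*32) + 169)/2067 = ((-9 + 928) + 169)*(1/2067) = (919 + 169)*(1/2067) = 1088*(1/2067) = 1088/2067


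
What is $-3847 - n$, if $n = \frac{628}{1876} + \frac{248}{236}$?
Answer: $- \frac{106488678}{27671} \approx -3848.4$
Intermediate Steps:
$n = \frac{38341}{27671}$ ($n = 628 \cdot \frac{1}{1876} + 248 \cdot \frac{1}{236} = \frac{157}{469} + \frac{62}{59} = \frac{38341}{27671} \approx 1.3856$)
$-3847 - n = -3847 - \frac{38341}{27671} = - \frac{106488678}{27671}$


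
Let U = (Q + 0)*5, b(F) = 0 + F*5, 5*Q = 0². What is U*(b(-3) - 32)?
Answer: 0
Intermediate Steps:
Q = 0 (Q = (⅕)*0² = (⅕)*0 = 0)
b(F) = 5*F (b(F) = 0 + 5*F = 5*F)
U = 0 (U = (0 + 0)*5 = 0*5 = 0)
U*(b(-3) - 32) = 0*(5*(-3) - 32) = 0*(-15 - 32) = 0*(-47) = 0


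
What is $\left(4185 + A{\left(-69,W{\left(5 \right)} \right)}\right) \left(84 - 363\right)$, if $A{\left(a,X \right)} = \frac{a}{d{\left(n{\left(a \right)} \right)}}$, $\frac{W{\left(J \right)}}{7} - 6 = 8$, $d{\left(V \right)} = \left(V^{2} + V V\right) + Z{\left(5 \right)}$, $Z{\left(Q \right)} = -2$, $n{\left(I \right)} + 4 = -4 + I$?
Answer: $- \frac{4614408063}{3952} \approx -1.1676 \cdot 10^{6}$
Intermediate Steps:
$n{\left(I \right)} = -8 + I$ ($n{\left(I \right)} = -4 + \left(-4 + I\right) = -8 + I$)
$d{\left(V \right)} = -2 + 2 V^{2}$ ($d{\left(V \right)} = \left(V^{2} + V V\right) - 2 = \left(V^{2} + V^{2}\right) - 2 = 2 V^{2} - 2 = -2 + 2 V^{2}$)
$W{\left(J \right)} = 98$ ($W{\left(J \right)} = 42 + 7 \cdot 8 = 42 + 56 = 98$)
$A{\left(a,X \right)} = \frac{a}{-2 + 2 \left(-8 + a\right)^{2}}$
$\left(4185 + A{\left(-69,W{\left(5 \right)} \right)}\right) \left(84 - 363\right) = \left(4185 + \frac{1}{2} \left(-69\right) \frac{1}{-1 + \left(-8 - 69\right)^{2}}\right) \left(84 - 363\right) = \left(4185 + \frac{1}{2} \left(-69\right) \frac{1}{-1 + \left(-77\right)^{2}}\right) \left(-279\right) = \left(4185 + \frac{1}{2} \left(-69\right) \frac{1}{-1 + 5929}\right) \left(-279\right) = \left(4185 + \frac{1}{2} \left(-69\right) \frac{1}{5928}\right) \left(-279\right) = \left(4185 - \frac{23}{3952}\right) \left(-279\right) = \frac{16539097}{3952} \left(-279\right) = - \frac{4614408063}{3952}$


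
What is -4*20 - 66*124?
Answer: -8264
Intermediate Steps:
-4*20 - 66*124 = -80 - 8184 = -8264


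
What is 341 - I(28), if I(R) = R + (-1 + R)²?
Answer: -416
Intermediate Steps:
341 - I(28) = 341 - (28 + (-1 + 28)²) = 341 - (28 + 27²) = 341 - (28 + 729) = 341 - 1*757 = 341 - 757 = -416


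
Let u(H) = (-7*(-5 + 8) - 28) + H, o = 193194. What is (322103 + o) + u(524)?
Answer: 515772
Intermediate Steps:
u(H) = -49 + H (u(H) = (-7*3 - 28) + H = (-21 - 28) + H = -49 + H)
(322103 + o) + u(524) = (322103 + 193194) + (-49 + 524) = 515297 + 475 = 515772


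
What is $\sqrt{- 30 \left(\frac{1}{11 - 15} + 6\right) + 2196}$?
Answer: $\frac{\sqrt{8094}}{2} \approx 44.983$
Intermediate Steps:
$\sqrt{- 30 \left(\frac{1}{11 - 15} + 6\right) + 2196} = \sqrt{- 30 \left(\frac{1}{-4} + 6\right) + 2196} = \sqrt{- 30 \left(- \frac{1}{4} + 6\right) + 2196} = \sqrt{\left(-30\right) \frac{23}{4} + 2196} = \sqrt{- \frac{345}{2} + 2196} = \sqrt{\frac{4047}{2}} = \frac{\sqrt{8094}}{2}$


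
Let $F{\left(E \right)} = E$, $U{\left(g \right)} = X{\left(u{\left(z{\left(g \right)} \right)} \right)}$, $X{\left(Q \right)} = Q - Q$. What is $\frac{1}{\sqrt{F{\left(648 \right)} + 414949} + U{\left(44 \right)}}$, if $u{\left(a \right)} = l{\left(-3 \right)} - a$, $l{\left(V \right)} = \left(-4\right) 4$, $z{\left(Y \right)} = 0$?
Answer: $\frac{\sqrt{415597}}{415597} \approx 0.0015512$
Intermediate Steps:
$l{\left(V \right)} = -16$
$u{\left(a \right)} = -16 - a$
$X{\left(Q \right)} = 0$
$U{\left(g \right)} = 0$
$\frac{1}{\sqrt{F{\left(648 \right)} + 414949} + U{\left(44 \right)}} = \frac{1}{\sqrt{648 + 414949} + 0} = \frac{1}{\sqrt{415597} + 0} = \frac{1}{\sqrt{415597}} = \frac{\sqrt{415597}}{415597}$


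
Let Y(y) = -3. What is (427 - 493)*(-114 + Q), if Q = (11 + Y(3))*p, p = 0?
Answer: 7524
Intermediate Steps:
Q = 0 (Q = (11 - 3)*0 = 8*0 = 0)
(427 - 493)*(-114 + Q) = (427 - 493)*(-114 + 0) = -66*(-114) = 7524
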